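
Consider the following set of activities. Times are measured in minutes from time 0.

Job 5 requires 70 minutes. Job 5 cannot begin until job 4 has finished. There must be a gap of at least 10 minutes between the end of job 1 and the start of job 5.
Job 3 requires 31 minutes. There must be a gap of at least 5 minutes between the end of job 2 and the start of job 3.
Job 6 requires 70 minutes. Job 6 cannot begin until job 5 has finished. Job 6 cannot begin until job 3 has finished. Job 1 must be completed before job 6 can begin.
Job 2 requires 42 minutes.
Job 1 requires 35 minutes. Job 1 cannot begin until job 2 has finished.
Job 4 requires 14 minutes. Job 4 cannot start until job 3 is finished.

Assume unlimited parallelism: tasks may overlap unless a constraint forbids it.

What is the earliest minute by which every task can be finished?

Job 2 can start immediately at minute 0; it finishes at minute 42.
After job 2 (finishes minute 42, plus 5-minute gap → minute 47), job 3 can start at minute 47 and finishes at minute 78.
After job 3 (finishes minute 78), job 4 can start at minute 78 and finishes at minute 92.
After job 2 (finishes minute 42), job 1 can start at minute 42 and finishes at minute 77.
For job 5: job 4 (finishes minute 92); job 1 (finishes minute 77, plus 10-minute gap → minute 87). Taking the maximum gives a start of minute 92, and it finishes at 92 + 70 = minute 162.
Job 6 cannot start until job 5 (finishes minute 162); job 3 (finishes minute 78); job 1 (finishes minute 77). The controlling bound is minute 162, so job 6 finishes at 162 + 70 = minute 232.
All tasks are finished once the last one completes. Finish times: Job 1 at 77, Job 2 at 42, Job 3 at 78, Job 4 at 92, Job 5 at 162, Job 6 at 232. The latest is minute 232.

232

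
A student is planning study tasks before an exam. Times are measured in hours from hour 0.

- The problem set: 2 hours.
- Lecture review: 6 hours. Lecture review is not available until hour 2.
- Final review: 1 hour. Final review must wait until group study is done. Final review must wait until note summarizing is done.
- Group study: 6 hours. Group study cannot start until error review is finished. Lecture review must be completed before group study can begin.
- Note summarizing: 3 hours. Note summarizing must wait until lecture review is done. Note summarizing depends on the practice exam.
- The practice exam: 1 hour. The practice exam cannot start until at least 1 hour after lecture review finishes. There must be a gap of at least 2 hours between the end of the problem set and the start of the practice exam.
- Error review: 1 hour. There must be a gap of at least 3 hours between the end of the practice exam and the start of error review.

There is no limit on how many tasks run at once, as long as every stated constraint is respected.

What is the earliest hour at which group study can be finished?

20

The problem set can start immediately at hour 0; it finishes at hour 2.
Lecture review waits on its own release at hour 2, so it starts at hour 2 and finishes at 2 + 6 = hour 8.
The practice exam has to wait for lecture review (finishes hour 8, plus 1-hour gap → hour 9); the problem set (finishes hour 2, plus 2-hour gap → hour 4). The latest of these is hour 9, so the practice exam runs hour 9 to 9 + 1 = hour 10.
After the practice exam (finishes hour 10, plus 3-hour gap → hour 13), error review can start at hour 13 and finishes at hour 14.
Group study has to wait for error review (finishes hour 14); lecture review (finishes hour 8). The latest of these is hour 14, so group study runs hour 14 to 14 + 6 = hour 20.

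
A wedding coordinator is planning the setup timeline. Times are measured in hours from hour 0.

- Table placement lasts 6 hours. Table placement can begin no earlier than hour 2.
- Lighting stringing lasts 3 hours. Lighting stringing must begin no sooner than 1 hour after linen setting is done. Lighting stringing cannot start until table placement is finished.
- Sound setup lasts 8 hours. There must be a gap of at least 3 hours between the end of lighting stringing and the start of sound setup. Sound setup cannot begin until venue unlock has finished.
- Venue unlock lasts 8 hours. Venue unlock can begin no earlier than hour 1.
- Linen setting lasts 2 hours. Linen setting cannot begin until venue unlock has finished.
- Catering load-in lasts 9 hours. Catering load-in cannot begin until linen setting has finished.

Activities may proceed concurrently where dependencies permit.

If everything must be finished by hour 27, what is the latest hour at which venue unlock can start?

Sound setup must finish by hour 27; it takes 8 hours, so it must start by 27 − 8 = hour 19.
Lighting stringing must finish before sound setup (must start by hour 19, minus 3-hour gap → hour 16). With a 3-hour duration, lighting stringing must start by 16 − 3 = hour 13.
To finish by hour 27, catering load-in (duration 9) must start no later than hour 18.
Linen setting feeds lighting stringing (must start by hour 13, minus 1-hour gap → hour 12); catering load-in (must start by hour 18). Taking the minimum, linen setting must finish by hour 12 and start by 12 − 2 = hour 10.
Venue unlock feeds linen setting (must start by hour 10); sound setup (must start by hour 19). Taking the minimum, venue unlock must finish by hour 10 and start by 10 − 8 = hour 2.

2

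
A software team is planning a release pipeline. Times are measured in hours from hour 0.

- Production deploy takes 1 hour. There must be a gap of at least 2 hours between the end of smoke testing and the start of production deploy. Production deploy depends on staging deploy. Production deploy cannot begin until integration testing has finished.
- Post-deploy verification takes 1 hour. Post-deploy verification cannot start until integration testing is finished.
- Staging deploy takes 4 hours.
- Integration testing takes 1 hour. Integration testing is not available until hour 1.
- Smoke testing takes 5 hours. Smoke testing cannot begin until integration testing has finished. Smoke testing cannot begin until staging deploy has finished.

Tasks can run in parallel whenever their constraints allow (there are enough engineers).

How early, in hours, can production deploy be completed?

Staging deploy has no prerequisites, so it starts at hour 0 and finishes at hour 4.
Integration testing cannot begin until its own release at hour 1. It runs from hour 1 to 1 + 1 = hour 2.
Smoke testing cannot start until integration testing (finishes hour 2); staging deploy (finishes hour 4). The controlling bound is hour 4, so smoke testing finishes at 4 + 5 = hour 9.
For production deploy: smoke testing (finishes hour 9, plus 2-hour gap → hour 11); staging deploy (finishes hour 4); integration testing (finishes hour 2). Taking the maximum gives a start of hour 11, and it finishes at 11 + 1 = hour 12.

12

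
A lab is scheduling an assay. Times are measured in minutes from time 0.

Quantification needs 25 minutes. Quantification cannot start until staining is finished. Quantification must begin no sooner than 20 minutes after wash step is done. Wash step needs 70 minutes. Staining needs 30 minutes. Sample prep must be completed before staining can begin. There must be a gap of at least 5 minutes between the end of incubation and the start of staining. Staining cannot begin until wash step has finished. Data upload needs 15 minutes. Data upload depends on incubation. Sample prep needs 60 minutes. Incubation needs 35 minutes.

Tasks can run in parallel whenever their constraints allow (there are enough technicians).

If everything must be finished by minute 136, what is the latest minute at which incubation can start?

Quantification must finish by minute 136; it takes 25 minutes, so it must start by 136 − 25 = minute 111.
Staining has to be done before quantification (must start by minute 111). That means finishing by minute 111, i.e. starting by 111 − 30 = minute 81.
To finish by minute 136, data upload (duration 15) must start no later than minute 121.
Incubation feeds staining (must start by minute 81, minus 5-minute gap → minute 76); data upload (must start by minute 121). Taking the minimum, incubation must finish by minute 76 and start by 76 − 35 = minute 41.

41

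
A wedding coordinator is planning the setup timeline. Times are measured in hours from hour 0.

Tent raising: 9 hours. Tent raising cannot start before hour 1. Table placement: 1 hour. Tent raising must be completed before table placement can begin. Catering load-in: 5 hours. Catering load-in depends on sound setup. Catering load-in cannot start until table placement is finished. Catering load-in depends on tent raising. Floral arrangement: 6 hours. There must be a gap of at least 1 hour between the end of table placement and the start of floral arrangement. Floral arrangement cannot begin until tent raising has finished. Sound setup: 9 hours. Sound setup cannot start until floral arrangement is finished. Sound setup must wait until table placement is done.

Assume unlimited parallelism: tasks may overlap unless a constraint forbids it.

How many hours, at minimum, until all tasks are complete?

After its own release at hour 1, tent raising can start at hour 1 and finishes at hour 10.
After tent raising (finishes hour 10), table placement can start at hour 10 and finishes at hour 11.
For floral arrangement: table placement (finishes hour 11, plus 1-hour gap → hour 12); tent raising (finishes hour 10). Taking the maximum gives a start of hour 12, and it finishes at 12 + 6 = hour 18.
Sound setup needs all of floral arrangement (finishes hour 18); table placement (finishes hour 11). That puts its earliest start at hour 18; it finishes at 18 + 9 = hour 27.
Catering load-in cannot start until sound setup (finishes hour 27); table placement (finishes hour 11); tent raising (finishes hour 10). The controlling bound is hour 27, so catering load-in finishes at 27 + 5 = hour 32.
All tasks are finished once the last one completes. Finish times: Tent raising at 10, Table placement at 11, Floral arrangement at 18, Sound setup at 27, Catering load-in at 32. The latest is hour 32.

32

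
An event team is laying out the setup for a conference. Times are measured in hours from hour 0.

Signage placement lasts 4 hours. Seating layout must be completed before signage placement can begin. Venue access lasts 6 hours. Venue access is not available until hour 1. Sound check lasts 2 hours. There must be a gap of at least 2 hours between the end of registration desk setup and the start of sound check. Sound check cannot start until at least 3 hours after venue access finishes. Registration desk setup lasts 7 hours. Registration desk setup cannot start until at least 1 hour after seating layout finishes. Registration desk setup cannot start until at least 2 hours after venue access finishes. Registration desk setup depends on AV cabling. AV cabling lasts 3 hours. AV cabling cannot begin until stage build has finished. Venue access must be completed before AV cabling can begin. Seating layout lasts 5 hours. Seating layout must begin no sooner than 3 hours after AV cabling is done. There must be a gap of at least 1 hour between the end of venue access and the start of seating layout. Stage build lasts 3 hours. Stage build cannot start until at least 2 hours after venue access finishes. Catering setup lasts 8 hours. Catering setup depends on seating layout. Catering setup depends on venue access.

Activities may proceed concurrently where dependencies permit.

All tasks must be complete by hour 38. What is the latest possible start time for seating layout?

Nothing follows sound check; the deadline of hour 38 is its only limit. It must start by 38 − 2 = hour 36.
Since sound check (must start by hour 36, minus 2-hour gap → hour 34) depends on it, registration desk setup must finish by hour 34. Backing off its 7-hour duration gives a latest start of hour 27.
Signage placement must finish by hour 38; it takes 4 hours, so it must start by 38 − 4 = hour 34.
Nothing follows catering setup; the deadline of hour 38 is its only limit. It must start by 38 − 8 = hour 30.
For seating layout: registration desk setup (must start by hour 27, minus 1-hour gap → hour 26); signage placement (must start by hour 34); catering setup (must start by hour 30). The most restrictive is hour 26; with a 5-hour duration, seating layout must start by hour 21.

21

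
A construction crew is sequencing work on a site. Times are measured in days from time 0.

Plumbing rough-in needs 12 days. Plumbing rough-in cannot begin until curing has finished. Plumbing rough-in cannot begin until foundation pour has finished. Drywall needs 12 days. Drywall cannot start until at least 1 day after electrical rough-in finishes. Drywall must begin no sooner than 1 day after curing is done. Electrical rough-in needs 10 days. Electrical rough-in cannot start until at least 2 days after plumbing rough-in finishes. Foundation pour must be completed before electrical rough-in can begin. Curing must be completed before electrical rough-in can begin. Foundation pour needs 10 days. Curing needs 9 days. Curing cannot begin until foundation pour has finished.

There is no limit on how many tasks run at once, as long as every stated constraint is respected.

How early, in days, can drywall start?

44

Foundation pour has no prerequisites, so it starts at day 0 and finishes at day 10.
Curing cannot begin until foundation pour (finishes day 10). It runs from day 10 to 10 + 9 = day 19.
Plumbing rough-in needs all of curing (finishes day 19); foundation pour (finishes day 10). That puts its earliest start at day 19; it finishes at 19 + 12 = day 31.
Electrical rough-in needs all of plumbing rough-in (finishes day 31, plus 2-day gap → day 33); foundation pour (finishes day 10); curing (finishes day 19). That puts its earliest start at day 33; it finishes at 33 + 10 = day 43.
Drywall waits on electrical rough-in (finishes day 43, plus 1-day gap → day 44); curing (finishes day 19, plus 1-day gap → day 20). The latest of these is day 44, which is the earliest drywall can start.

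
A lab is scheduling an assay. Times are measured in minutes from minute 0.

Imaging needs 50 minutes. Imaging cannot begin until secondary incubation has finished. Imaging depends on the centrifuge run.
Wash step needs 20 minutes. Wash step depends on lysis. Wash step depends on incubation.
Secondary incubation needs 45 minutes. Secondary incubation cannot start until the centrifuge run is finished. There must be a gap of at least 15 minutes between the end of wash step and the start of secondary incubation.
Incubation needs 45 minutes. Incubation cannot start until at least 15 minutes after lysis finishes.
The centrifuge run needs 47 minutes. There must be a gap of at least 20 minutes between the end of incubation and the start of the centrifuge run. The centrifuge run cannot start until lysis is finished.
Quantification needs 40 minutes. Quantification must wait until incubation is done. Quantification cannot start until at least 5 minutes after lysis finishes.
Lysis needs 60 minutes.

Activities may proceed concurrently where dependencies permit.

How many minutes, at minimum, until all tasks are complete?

Nothing blocks lysis, so it runs from minute 0 to minute 60.
Incubation cannot begin until lysis (finishes minute 60, plus 15-minute gap → minute 75). It runs from minute 75 to 75 + 45 = minute 120.
Quantification needs all of incubation (finishes minute 120); lysis (finishes minute 60, plus 5-minute gap → minute 65). That puts its earliest start at minute 120; it finishes at 120 + 40 = minute 160.
Wash step needs all of lysis (finishes minute 60); incubation (finishes minute 120). That puts its earliest start at minute 120; it finishes at 120 + 20 = minute 140.
The centrifuge run cannot start until incubation (finishes minute 120, plus 20-minute gap → minute 140); lysis (finishes minute 60). The controlling bound is minute 140, so the centrifuge run finishes at 140 + 47 = minute 187.
Secondary incubation cannot start until the centrifuge run (finishes minute 187); wash step (finishes minute 140, plus 15-minute gap → minute 155). The controlling bound is minute 187, so secondary incubation finishes at 187 + 45 = minute 232.
Imaging needs all of secondary incubation (finishes minute 232); the centrifuge run (finishes minute 187). That puts its earliest start at minute 232; it finishes at 232 + 50 = minute 282.
All tasks are finished once the last one completes. Finish times: Lysis at 60, Incubation at 120, The centrifuge run at 187, Wash step at 140, Secondary incubation at 232, Imaging at 282, Quantification at 160. The latest is minute 282.

282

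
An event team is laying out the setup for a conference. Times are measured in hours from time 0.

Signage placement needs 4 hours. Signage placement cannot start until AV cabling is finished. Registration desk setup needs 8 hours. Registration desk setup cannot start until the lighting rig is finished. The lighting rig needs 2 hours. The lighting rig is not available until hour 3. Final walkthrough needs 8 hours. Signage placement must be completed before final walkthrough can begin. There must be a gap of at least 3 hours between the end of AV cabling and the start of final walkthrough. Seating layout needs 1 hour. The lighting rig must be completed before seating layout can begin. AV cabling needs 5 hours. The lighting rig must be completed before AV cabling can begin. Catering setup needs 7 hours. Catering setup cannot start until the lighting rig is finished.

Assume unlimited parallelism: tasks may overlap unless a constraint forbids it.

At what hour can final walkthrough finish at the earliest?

The lighting rig waits on its own release at hour 3, so it starts at hour 3 and finishes at 3 + 2 = hour 5.
AV cabling waits on the lighting rig (finishes hour 5), so it starts at hour 5 and finishes at 5 + 5 = hour 10.
Signage placement cannot begin until AV cabling (finishes hour 10). It runs from hour 10 to 10 + 4 = hour 14.
Final walkthrough cannot start until signage placement (finishes hour 14); AV cabling (finishes hour 10, plus 3-hour gap → hour 13). The controlling bound is hour 14, so final walkthrough finishes at 14 + 8 = hour 22.

22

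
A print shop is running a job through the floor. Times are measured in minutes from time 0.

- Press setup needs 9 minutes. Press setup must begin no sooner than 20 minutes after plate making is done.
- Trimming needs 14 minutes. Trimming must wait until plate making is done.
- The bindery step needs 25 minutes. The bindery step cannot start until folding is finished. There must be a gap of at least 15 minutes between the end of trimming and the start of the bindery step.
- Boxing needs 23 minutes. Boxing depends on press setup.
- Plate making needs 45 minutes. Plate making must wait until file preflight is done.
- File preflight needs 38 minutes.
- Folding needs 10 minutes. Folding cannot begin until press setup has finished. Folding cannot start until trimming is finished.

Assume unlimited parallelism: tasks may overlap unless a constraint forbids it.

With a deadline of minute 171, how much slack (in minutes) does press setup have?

24

File preflight has no prerequisites, so it starts at minute 0 and finishes at minute 38.
After file preflight (finishes minute 38), plate making can start at minute 38 and finishes at minute 83.
Press setup waits on plate making (finishes minute 83, plus 20-minute gap → minute 103), so it starts at minute 103 and finishes at 103 + 9 = minute 112.

Working backward from the deadline:
The bindery step has no dependents, so it just needs to finish by minute 171. Starting by 171 − 25 = minute 146 achieves that.
Folding feeds into the bindery step (must start by minute 146); so folding must finish by minute 146 and therefore start by minute 136.
Boxing has no dependents, so it just needs to finish by minute 171. Starting by 171 − 23 = minute 148 achieves that.
For press setup: folding (must start by minute 136); boxing (must start by minute 148). The most restrictive is minute 136; with a 9-minute duration, press setup must start by minute 127.
So press setup can start as early as minute 103 and as late as minute 127, giving 127 − 103 = 24 minutes of slack.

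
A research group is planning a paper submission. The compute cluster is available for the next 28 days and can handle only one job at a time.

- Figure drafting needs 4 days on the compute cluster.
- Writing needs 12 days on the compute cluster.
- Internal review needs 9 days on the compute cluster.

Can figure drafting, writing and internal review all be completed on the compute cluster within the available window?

Yes

Running back to back, the jobs need 4 + 12 + 9 = 25 days on the compute cluster.
Since 25 ≤ 28, they fit within the window.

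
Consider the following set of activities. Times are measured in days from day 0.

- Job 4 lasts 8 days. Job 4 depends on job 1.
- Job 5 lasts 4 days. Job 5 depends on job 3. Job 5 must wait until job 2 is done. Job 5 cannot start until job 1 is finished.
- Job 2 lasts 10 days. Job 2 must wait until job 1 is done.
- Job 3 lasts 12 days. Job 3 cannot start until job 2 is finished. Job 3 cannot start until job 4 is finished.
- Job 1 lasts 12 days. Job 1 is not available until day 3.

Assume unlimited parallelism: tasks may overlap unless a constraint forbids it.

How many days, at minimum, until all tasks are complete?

After its own release at day 3, job 1 can start at day 3 and finishes at day 15.
After job 1 (finishes day 15), job 4 can start at day 15 and finishes at day 23.
Job 2 cannot begin until job 1 (finishes day 15). It runs from day 15 to 15 + 10 = day 25.
Job 3 has to wait for job 2 (finishes day 25); job 4 (finishes day 23). The latest of these is day 25, so job 3 runs day 25 to 25 + 12 = day 37.
For job 5: job 3 (finishes day 37); job 2 (finishes day 25); job 1 (finishes day 15). Taking the maximum gives a start of day 37, and it finishes at 37 + 4 = day 41.
All tasks are finished once the last one completes. Finish times: Job 1 at 15, Job 2 at 25, Job 3 at 37, Job 4 at 23, Job 5 at 41. The latest is day 41.

41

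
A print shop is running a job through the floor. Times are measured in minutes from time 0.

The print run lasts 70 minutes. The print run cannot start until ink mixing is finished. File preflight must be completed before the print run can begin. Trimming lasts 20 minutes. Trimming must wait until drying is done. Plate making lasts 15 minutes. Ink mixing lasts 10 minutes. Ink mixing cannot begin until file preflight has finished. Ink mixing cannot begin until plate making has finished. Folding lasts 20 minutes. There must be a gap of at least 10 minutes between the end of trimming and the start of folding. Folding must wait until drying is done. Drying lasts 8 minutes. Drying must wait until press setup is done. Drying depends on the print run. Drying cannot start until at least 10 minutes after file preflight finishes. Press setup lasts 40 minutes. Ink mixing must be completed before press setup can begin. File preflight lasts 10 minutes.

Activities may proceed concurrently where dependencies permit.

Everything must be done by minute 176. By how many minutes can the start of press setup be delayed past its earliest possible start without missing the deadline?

53

Nothing blocks plate making, so it runs from minute 0 to minute 15.
File preflight can start immediately at minute 0; it finishes at minute 10.
Ink mixing needs all of file preflight (finishes minute 10); plate making (finishes minute 15). That puts its earliest start at minute 15; it finishes at 15 + 10 = minute 25.
After ink mixing (finishes minute 25), press setup can start at minute 25 and finishes at minute 65.

Working backward from the deadline:
Folding has no dependents, so it just needs to finish by minute 176. Starting by 176 − 20 = minute 156 achieves that.
Trimming must finish before folding (must start by minute 156, minus 10-minute gap → minute 146). With a 20-minute duration, trimming must start by 146 − 20 = minute 126.
Drying must finish in time for trimming (must start by minute 126); folding (must start by minute 156). The tightest is minute 126, so drying must start by 126 − 8 = minute 118.
Press setup feeds into drying (must start by minute 118); so press setup must finish by minute 118 and therefore start by minute 78.
So press setup can start as early as minute 25 and as late as minute 78, giving 78 − 25 = 53 minutes of slack.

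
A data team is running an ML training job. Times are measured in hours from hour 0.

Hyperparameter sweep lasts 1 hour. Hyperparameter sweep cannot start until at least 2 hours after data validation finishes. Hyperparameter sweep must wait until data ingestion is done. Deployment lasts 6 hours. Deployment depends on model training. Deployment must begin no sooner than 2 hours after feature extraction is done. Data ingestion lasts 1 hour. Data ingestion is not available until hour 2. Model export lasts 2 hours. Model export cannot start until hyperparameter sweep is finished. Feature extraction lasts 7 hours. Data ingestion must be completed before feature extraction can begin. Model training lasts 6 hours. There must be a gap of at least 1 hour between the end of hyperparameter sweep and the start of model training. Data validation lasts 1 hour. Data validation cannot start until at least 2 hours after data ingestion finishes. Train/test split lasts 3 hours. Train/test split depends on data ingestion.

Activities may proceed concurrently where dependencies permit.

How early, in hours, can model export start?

Data ingestion waits on its own release at hour 2, so it starts at hour 2 and finishes at 2 + 1 = hour 3.
After data ingestion (finishes hour 3, plus 2-hour gap → hour 5), data validation can start at hour 5 and finishes at hour 6.
Hyperparameter sweep needs all of data validation (finishes hour 6, plus 2-hour gap → hour 8); data ingestion (finishes hour 3). That puts its earliest start at hour 8; it finishes at 8 + 1 = hour 9.
Model export waits on hyperparameter sweep (finishes hour 9), so the earliest it can start is hour 9.

9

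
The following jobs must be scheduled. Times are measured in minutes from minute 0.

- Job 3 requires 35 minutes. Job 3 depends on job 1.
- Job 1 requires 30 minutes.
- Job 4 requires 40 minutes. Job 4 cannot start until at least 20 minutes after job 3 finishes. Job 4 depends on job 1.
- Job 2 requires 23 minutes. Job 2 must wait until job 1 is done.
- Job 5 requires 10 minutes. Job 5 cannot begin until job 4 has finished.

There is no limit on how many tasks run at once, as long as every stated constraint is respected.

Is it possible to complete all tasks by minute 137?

Yes

Job 1 has no prerequisites, so it starts at minute 0 and finishes at minute 30.
After job 1 (finishes minute 30), job 3 can start at minute 30 and finishes at minute 65.
Job 4 needs all of job 3 (finishes minute 65, plus 20-minute gap → minute 85); job 1 (finishes minute 30). That puts its earliest start at minute 85; it finishes at 85 + 40 = minute 125.
After job 4 (finishes minute 125), job 5 can start at minute 125 and finishes at minute 135.
Job 2 waits on job 1 (finishes minute 30), so it starts at minute 30 and finishes at 30 + 23 = minute 53.
Every task is finished by minute 135, which is no later than the deadline of 137, so the schedule is feasible.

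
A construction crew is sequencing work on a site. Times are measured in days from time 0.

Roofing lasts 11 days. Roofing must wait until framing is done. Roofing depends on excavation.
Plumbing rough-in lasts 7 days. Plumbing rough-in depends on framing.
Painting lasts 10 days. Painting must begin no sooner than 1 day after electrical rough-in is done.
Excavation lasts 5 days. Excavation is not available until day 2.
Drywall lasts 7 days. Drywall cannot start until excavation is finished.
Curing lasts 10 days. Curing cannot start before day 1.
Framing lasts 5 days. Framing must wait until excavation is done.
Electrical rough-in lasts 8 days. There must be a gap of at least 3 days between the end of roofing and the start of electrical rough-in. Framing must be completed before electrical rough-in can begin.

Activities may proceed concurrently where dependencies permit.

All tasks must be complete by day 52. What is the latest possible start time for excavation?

9

Painting must finish by day 52; it takes 10 days, so it must start by 52 − 10 = day 42.
Since painting (must start by day 42, minus 1-day gap → day 41) depends on it, electrical rough-in must finish by day 41. Backing off its 8-day duration gives a latest start of day 33.
Roofing must finish before electrical rough-in (must start by day 33, minus 3-day gap → day 30). With an 11-day duration, roofing must start by 30 − 11 = day 19.
Plumbing rough-in has no dependents, so it just needs to finish by day 52. Starting by 52 − 7 = day 45 achieves that.
Framing feeds roofing (must start by day 19); plumbing rough-in (must start by day 45); electrical rough-in (must start by day 33). Taking the minimum, framing must finish by day 19 and start by 19 − 5 = day 14.
Drywall must finish by day 52; it takes 7 days, so it must start by 52 − 7 = day 45.
Excavation feeds framing (must start by day 14); roofing (must start by day 19); drywall (must start by day 45). Taking the minimum, excavation must finish by day 14 and start by 14 − 5 = day 9.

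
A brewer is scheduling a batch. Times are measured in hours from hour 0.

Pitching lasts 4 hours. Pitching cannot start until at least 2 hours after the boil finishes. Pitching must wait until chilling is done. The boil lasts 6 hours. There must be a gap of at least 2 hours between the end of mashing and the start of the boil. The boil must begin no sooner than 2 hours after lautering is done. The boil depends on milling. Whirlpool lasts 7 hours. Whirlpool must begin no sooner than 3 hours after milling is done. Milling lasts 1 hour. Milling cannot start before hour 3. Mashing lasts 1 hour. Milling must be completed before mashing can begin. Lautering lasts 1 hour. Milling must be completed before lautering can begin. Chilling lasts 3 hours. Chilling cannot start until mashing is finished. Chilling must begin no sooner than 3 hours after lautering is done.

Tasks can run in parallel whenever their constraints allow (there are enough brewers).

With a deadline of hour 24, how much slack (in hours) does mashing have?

After its own release at hour 3, milling can start at hour 3 and finishes at hour 4.
Mashing waits on milling (finishes hour 4), so it starts at hour 4 and finishes at 4 + 1 = hour 5.

Working backward from the deadline:
Nothing follows pitching; the deadline of hour 24 is its only limit. It must start by 24 − 4 = hour 20.
The boil must finish before pitching (must start by hour 20, minus 2-hour gap → hour 18). With a 6-hour duration, the boil must start by 18 − 6 = hour 12.
Chilling feeds into pitching (must start by hour 20); so chilling must finish by hour 20 and therefore start by hour 17.
Mashing has several dependents: the boil (must start by hour 12, minus 2-hour gap → hour 10); chilling (must start by hour 17). The earliest of those limits is hour 10, so mashing must start by 10 − 1 = hour 9.
So mashing can start as early as hour 4 and as late as hour 9, giving 9 − 4 = 5 hours of slack.

5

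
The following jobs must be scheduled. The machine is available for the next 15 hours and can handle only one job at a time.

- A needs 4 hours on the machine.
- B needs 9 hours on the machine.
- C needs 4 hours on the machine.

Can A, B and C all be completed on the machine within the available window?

No

Running back to back, the jobs need 4 + 9 + 4 = 17 hours on the machine.
Since 17 > 15, they cannot all fit.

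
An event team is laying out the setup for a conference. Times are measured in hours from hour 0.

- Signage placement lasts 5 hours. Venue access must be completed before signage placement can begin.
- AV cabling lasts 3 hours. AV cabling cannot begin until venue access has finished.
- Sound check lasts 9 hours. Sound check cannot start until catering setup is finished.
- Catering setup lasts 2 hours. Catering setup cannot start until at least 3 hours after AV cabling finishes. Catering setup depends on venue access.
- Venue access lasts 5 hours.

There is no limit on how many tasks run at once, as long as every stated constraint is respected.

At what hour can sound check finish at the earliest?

Venue access has no prerequisites, so it starts at hour 0 and finishes at hour 5.
After venue access (finishes hour 5), AV cabling can start at hour 5 and finishes at hour 8.
Catering setup cannot start until AV cabling (finishes hour 8, plus 3-hour gap → hour 11); venue access (finishes hour 5). The controlling bound is hour 11, so catering setup finishes at 11 + 2 = hour 13.
After catering setup (finishes hour 13), sound check can start at hour 13 and finishes at hour 22.

22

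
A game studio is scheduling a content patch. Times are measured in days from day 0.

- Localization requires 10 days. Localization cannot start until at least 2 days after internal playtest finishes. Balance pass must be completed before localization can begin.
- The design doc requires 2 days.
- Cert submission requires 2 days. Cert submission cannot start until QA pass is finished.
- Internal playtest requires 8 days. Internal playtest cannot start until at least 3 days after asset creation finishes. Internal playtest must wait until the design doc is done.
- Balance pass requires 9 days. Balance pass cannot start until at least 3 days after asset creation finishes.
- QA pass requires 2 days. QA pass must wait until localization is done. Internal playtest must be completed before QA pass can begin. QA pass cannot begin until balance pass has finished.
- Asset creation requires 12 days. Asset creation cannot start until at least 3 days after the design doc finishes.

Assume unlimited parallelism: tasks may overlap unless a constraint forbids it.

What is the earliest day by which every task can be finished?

44

The design doc can start immediately at day 0; it finishes at day 2.
Asset creation cannot begin until the design doc (finishes day 2, plus 3-day gap → day 5). It runs from day 5 to 5 + 12 = day 17.
After asset creation (finishes day 17, plus 3-day gap → day 20), balance pass can start at day 20 and finishes at day 29.
Internal playtest cannot start until asset creation (finishes day 17, plus 3-day gap → day 20); the design doc (finishes day 2). The controlling bound is day 20, so internal playtest finishes at 20 + 8 = day 28.
Localization has to wait for internal playtest (finishes day 28, plus 2-day gap → day 30); balance pass (finishes day 29). The latest of these is day 30, so localization runs day 30 to 30 + 10 = day 40.
QA pass has to wait for localization (finishes day 40); internal playtest (finishes day 28); balance pass (finishes day 29). The latest of these is day 40, so QA pass runs day 40 to 40 + 2 = day 42.
After QA pass (finishes day 42), cert submission can start at day 42 and finishes at day 44.
All tasks are finished once the last one completes. Finish times: The design doc at 2, Asset creation at 17, Internal playtest at 28, Balance pass at 29, Localization at 40, QA pass at 42, Cert submission at 44. The latest is day 44.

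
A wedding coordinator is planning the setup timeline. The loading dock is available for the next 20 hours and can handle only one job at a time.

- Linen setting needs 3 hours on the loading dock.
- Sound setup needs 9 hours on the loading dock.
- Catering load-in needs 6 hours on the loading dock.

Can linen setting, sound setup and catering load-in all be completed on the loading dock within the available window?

Yes

Running back to back, the jobs need 3 + 9 + 6 = 18 hours on the loading dock.
Since 18 ≤ 20, they fit within the window.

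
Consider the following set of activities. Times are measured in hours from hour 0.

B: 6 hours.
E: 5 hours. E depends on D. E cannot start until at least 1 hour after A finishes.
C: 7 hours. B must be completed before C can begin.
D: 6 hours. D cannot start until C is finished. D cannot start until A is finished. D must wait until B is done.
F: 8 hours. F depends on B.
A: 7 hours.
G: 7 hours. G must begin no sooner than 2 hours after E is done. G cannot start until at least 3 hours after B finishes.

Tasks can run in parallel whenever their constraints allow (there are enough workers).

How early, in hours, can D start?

13

Nothing blocks B, so it runs from hour 0 to hour 6.
C waits on B (finishes hour 6), so it starts at hour 6 and finishes at 6 + 7 = hour 13.
A has no prerequisites, so it starts at hour 0 and finishes at hour 7.
D waits on C (finishes hour 13); A (finishes hour 7); B (finishes hour 6). The latest of these is hour 13, which is the earliest D can start.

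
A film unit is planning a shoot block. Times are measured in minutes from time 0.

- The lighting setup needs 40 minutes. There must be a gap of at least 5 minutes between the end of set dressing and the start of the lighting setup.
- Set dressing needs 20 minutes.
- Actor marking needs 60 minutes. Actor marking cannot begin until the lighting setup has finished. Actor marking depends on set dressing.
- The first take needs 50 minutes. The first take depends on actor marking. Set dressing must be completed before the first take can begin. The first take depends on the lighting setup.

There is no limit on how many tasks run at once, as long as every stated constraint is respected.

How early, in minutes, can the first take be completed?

Nothing blocks set dressing, so it runs from minute 0 to minute 20.
After set dressing (finishes minute 20, plus 5-minute gap → minute 25), the lighting setup can start at minute 25 and finishes at minute 65.
Actor marking needs all of the lighting setup (finishes minute 65); set dressing (finishes minute 20). That puts its earliest start at minute 65; it finishes at 65 + 60 = minute 125.
The first take needs all of actor marking (finishes minute 125); set dressing (finishes minute 20); the lighting setup (finishes minute 65). That puts its earliest start at minute 125; it finishes at 125 + 50 = minute 175.

175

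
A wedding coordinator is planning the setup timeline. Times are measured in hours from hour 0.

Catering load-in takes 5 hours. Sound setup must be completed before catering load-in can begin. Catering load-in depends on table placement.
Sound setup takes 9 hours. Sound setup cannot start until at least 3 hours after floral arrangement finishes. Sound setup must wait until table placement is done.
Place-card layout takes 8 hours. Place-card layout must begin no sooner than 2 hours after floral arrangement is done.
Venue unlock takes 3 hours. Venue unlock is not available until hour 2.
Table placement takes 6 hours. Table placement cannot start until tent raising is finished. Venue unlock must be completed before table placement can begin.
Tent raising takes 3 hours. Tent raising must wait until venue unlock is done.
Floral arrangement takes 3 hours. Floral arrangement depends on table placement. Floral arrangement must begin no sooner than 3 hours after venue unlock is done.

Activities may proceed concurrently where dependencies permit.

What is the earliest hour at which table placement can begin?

After its own release at hour 2, venue unlock can start at hour 2 and finishes at hour 5.
After venue unlock (finishes hour 5), tent raising can start at hour 5 and finishes at hour 8.
Table placement waits on tent raising (finishes hour 8); venue unlock (finishes hour 5). The latest of these is hour 8, which is the earliest table placement can start.

8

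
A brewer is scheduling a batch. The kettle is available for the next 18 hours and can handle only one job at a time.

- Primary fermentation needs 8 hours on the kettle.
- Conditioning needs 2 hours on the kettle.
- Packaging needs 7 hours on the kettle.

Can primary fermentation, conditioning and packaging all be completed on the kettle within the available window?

Yes

Running back to back, the jobs need 8 + 2 + 7 = 17 hours on the kettle.
Since 17 ≤ 18, they fit within the window.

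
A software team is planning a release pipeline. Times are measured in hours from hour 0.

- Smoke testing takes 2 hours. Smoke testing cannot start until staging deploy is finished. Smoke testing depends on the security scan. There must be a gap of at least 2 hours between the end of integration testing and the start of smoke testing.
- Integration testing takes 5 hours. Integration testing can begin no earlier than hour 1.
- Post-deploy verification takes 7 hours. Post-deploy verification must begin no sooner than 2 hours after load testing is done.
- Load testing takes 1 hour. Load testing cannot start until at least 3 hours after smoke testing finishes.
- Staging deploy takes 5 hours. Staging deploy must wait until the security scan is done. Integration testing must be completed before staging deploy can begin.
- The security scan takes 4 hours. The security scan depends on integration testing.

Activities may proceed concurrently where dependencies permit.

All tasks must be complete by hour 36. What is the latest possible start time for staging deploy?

16

Post-deploy verification must finish by hour 36; it takes 7 hours, so it must start by 36 − 7 = hour 29.
Load testing must finish before post-deploy verification (must start by hour 29, minus 2-hour gap → hour 27). With a 1-hour duration, load testing must start by 27 − 1 = hour 26.
Since load testing (must start by hour 26, minus 3-hour gap → hour 23) depends on it, smoke testing must finish by hour 23. Backing off its 2-hour duration gives a latest start of hour 21.
Since smoke testing (must start by hour 21) depends on it, staging deploy must finish by hour 21. Backing off its 5-hour duration gives a latest start of hour 16.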